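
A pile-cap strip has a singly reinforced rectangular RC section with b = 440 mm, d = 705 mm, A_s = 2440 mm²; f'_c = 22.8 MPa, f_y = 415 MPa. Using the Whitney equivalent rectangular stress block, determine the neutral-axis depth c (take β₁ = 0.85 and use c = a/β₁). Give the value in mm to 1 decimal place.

c ≈ 139.7 mm

T = A_s f_y = 2440 × 415 = 1012600 N = 1012.6 kN.
Setting C = 0.85 f'_c a b equal to T: a = 1012600/(0.85 × 22.8 × 440) = 118.749 mm.
With β₁ = 0.85, c = a/β₁ = 118.749/0.85 = 139.7 mm.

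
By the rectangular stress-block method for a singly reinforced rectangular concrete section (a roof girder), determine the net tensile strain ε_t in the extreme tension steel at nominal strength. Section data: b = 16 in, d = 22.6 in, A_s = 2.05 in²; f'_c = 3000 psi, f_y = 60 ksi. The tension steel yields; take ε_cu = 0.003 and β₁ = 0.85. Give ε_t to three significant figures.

ε_t ≈ 0.0161

a = A_s f_y/(0.85 f'_c b) = 3.015 in.
β₁ = 0.85, so c = a/β₁ = 3.015/0.85 = 3.547 in.
From the linear strain diagram with ε_cu = 0.003: ε_t = 0.003 (d − c)/c = 0.003 × (22.6 − 3.547)/3.547 = 0.0161.
Since ε_t ≥ 0.005, the section is tension-controlled.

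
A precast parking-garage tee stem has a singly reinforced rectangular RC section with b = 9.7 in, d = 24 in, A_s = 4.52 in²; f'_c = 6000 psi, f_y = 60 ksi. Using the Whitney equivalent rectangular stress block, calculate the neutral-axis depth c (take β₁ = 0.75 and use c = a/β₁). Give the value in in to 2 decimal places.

T = A_s f_y = 4.52 × 60 = 271.2 kips.
a = T/(0.85 f'_c b) = 271.2/(0.85 × 6 × 9.7) = 5.4821 in.
With β₁ = 0.75, c = a/β₁ = 5.4821/0.75 = 7.31 in.

c ≈ 7.31 in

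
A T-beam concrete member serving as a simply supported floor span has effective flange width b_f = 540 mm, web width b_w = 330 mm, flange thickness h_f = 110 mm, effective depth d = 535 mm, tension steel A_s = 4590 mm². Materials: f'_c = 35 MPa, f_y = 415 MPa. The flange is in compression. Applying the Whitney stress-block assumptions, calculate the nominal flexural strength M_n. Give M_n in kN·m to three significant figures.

M_n ≈ 906 kN·m

Tension: T = A_s f_y = 4590 × 415 = 1904850 N.
Try a within the flange: a = T/(0.85 f'_c b_f) = 1904850/(0.85 × 35 × 540) = 118.57 mm.
a = 118.57 > h_f = 110 mm: the block extends into the web. Split into flange-overhang and web parts.
C_f = 0.85 f'_c (b_f − b_w) h_f = 0.85 × 35 × (540 − 330) × 110 = 687225 N.
Remaining web compression depth: a_w = (T − C_f)/(0.85 f'_c b_w) = (1904850 − 687225)/(0.85 × 35 × 330) = 124.03 mm.
M_n = C_f(d − h_f/2) + (T − C_f)(d − a_w/2) = 687225 × (535 − 55) + 1217625 × (535 − 62.015) = 329.87 + 575.92 = 905.79 × 10⁶ N·mm.
M_n = 905.79 kN·m.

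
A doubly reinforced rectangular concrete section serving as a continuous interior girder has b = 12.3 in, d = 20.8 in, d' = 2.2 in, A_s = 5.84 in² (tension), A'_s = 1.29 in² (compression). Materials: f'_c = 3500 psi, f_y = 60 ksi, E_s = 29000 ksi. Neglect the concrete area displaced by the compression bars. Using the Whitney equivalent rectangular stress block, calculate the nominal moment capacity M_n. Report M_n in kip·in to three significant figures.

M_n ≈ 6100 kip·in

Assume both steels yield.
a = (A_s − A'_s) f_y/(0.85 f'_c b) = (5.84 − 1.29) × 60/(0.85 × 3.5 × 12.3) = 7.461 in.
c = a/β₁ = 7.461/0.85 = 8.778 in; ε'_s = 0.003(c − d')/c = 0.0022 ≥ ε_y = 0.0021, so the compression steel yields.
M_n = (A_s − A'_s) f_y (d − a/2) + A'_s f_y (d − d') = 273 × (20.8 − 3.7305) + 77.4 × (20.8 − 2.2) = 4660.0 + 1439.6 = 6099.6 kip·in.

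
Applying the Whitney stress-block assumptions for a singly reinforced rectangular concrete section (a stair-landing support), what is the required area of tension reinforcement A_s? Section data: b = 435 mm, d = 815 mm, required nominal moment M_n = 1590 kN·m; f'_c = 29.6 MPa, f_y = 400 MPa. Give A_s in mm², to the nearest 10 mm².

With M_n = 0.85 f'_c a b (d − a/2), solve the quadratic for a:
a = d − √(d² − 2M_n/(0.85 f'_c b)) = 815 − √(815² − 2 × 1590×10⁶/(0.85 × 29.6 × 435)) = 203.71 mm.
A_s = 0.85 f'_c a b / f_y = 0.85 × 29.6 × 203.71 × 435 / 400 = 5573.8 mm².

A_s ≈ 5570 mm²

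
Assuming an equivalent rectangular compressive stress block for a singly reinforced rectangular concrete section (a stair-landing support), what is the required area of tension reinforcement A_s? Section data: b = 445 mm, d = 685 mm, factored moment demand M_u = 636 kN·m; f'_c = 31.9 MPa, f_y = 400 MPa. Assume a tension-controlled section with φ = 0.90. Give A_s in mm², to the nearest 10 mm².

A_s ≈ 2760 mm²

M_n = M_u/φ = 636/0.90 = 706.667 kN·m.
With M_n = 0.85 f'_c a b (d − a/2), solve the quadratic for a:
a = d − √(d² − 2M_n/(0.85 f'_c b)) = 685 − √(685² − 2 × 706.667×10⁶/(0.85 × 31.9 × 445)) = 91.63 mm.
A_s = 0.85 f'_c a b / f_y = 0.85 × 31.9 × 91.63 × 445 / 400 = 2764.1 mm².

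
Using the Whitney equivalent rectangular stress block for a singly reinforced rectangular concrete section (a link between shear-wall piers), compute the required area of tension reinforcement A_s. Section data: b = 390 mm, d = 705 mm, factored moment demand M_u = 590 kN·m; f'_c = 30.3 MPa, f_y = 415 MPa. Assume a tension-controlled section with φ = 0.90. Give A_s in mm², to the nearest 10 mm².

A_s ≈ 2410 mm²

M_n = M_u/φ = 590/0.90 = 655.556 kN·m.
With M_n = 0.85 f'_c a b (d − a/2), solve the quadratic for a:
a = d − √(d² − 2M_n/(0.85 f'_c b)) = 705 − √(705² − 2 × 655.556×10⁶/(0.85 × 30.3 × 390)) = 99.61 mm.
A_s = 0.85 f'_c a b / f_y = 0.85 × 30.3 × 99.61 × 390 / 415 = 2410.9 mm².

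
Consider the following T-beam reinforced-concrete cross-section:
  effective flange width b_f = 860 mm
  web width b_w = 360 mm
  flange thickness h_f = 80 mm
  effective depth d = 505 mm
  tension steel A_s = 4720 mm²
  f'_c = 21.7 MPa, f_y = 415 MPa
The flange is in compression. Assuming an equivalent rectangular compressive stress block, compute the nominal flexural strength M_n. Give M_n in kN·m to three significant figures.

M_n ≈ 847 kN·m

Tension: T = A_s f_y = 4720 × 415 = 1958800 N.
Try a within the flange: a = T/(0.85 f'_c b_f) = 1958800/(0.85 × 21.7 × 860) = 123.48 mm.
a = 123.48 > h_f = 80 mm: the block extends into the web. Split into flange-overhang and web parts.
C_f = 0.85 f'_c (b_f − b_w) h_f = 0.85 × 21.7 × (860 − 360) × 80 = 737800 N.
Remaining web compression depth: a_w = (T − C_f)/(0.85 f'_c b_w) = (1958800 − 737800)/(0.85 × 21.7 × 360) = 183.88 mm.
M_n = C_f(d − h_f/2) + (T − C_f)(d − a_w/2) = 737800 × (505 − 40) + 1221000 × (505 − 91.94) = 343.08 + 504.35 = 847.43 × 10⁶ N·mm.
M_n = 847.43 kN·m.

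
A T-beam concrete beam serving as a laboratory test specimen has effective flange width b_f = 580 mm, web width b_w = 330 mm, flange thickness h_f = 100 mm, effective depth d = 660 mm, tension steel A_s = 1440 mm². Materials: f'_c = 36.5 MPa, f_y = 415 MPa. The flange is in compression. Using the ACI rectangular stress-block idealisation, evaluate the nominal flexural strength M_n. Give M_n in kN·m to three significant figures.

M_n ≈ 384 kN·m

Tension: T = A_s f_y = 1440 × 415 = 597600 N.
Try a within the flange: a = T/(0.85 f'_c b_f) = 597600/(0.85 × 36.5 × 580) = 33.21 mm.
Since a = 33.21 ≤ h_f = 100 mm, the stress block lies entirely in the flange; analyse as a rectangular beam of width b_f.
M_n = T(d − a/2) = 597600 × (660 − 16.605) = 384.49 × 10⁶ N·mm.
M_n = 384.49 kN·m.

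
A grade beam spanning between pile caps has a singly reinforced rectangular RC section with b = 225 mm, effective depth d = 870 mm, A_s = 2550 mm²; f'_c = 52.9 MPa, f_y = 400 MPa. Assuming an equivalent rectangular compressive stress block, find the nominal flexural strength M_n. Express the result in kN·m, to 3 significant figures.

M_n ≈ 836 kN·m

T = A_s f_y = 2550 × 400 = 1020000 N = 1020 kN.
From C = T: a = T/(0.85 f'_c b) = 1020000/(0.85 × 52.9 × 225) = 100.82 mm.
M_n = T(d − a/2) = 1020 kN × (870 − 50.41) mm = 835.98 kN·m.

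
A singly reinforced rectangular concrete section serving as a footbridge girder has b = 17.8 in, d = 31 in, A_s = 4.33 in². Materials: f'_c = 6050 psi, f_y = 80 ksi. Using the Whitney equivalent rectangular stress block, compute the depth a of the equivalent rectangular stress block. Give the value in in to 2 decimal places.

a ≈ 3.78 in

T = A_s f_y = 4.33 × 80 = 346.4 kips.
a = T/(0.85 f'_c b) = 346.4/(0.85 × 6.05 × 17.8) = 3.78 in.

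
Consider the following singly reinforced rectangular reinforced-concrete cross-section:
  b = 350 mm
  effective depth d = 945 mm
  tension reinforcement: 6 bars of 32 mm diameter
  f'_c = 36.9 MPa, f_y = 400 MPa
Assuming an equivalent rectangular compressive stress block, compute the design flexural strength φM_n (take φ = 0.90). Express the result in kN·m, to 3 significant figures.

φM_n ≈ 1490 kN·m

A_s = 6 × 804 = 4824 mm².
T = A_s f_y = 4824 × 400 = 1929600 N = 1929.6 kN.
From C = T: a = T/(0.85 f'_c b) = 1929600/(0.85 × 36.9 × 350) = 175.77 mm.
M_n = T(d − a/2) = 1929.6 kN × (945 − 87.885) mm = 1653.89 kN·m.
φM_n = 0.90 × 1653.89 = 1488.50 kN·m.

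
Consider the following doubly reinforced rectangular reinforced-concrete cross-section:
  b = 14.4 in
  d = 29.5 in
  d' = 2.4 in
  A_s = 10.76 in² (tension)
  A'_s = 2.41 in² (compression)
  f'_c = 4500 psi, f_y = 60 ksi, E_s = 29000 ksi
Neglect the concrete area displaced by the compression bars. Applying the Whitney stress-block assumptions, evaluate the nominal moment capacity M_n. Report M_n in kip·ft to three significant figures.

M_n ≈ 1370 kip·ft

Assume both steels yield.
a = (A_s − A'_s) f_y/(0.85 f'_c b) = (10.76 − 2.41) × 60/(0.85 × 4.5 × 14.4) = 9.096 in.
c = a/β₁ = 9.096/0.825 = 11.025 in; ε'_s = 0.003(c − d')/c = 0.0023 ≥ ε_y = 0.0021, so the compression steel yields.
M_n = (A_s − A'_s) f_y (d − a/2) + A'_s f_y (d − d') = 501 × (29.5 − 4.548) + 144.6 × (29.5 − 2.4) = 12501.0 + 3918.7 = 16419.7 kip·in = 16419.7/12 = 1368.31 kip·ft.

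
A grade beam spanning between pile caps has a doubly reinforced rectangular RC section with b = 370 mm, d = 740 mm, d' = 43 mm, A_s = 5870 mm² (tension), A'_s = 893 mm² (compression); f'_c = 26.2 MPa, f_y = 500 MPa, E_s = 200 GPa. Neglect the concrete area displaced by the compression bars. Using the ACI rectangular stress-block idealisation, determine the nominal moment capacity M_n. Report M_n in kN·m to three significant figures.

M_n ≈ 1780 kN·m

Assume both tension and compression steel yield.
Net tension couple steel: A_s − A'_s = 4977 mm².
a = (A_s − A'_s) f_y / (0.85 f'_c b) = 2488500/(0.85 × 26.2 × 370) = 302.01 mm.
c = a/β₁ = 302.01/0.85 = 355.31 mm; ε'_s = 0.003(c − d')/c = 0.0026 ≥ f_y/E_s = 0.0025, so compression steel does yield.
M_n = (A_s − A'_s) f_y (d − a/2) + A'_s f_y (d − d') = [2488500 × (740 − 151.005) + 446500 × (740 − 43)] × 10⁻⁶ = 1465.71 + 311.21 = 1776.92 kN·m.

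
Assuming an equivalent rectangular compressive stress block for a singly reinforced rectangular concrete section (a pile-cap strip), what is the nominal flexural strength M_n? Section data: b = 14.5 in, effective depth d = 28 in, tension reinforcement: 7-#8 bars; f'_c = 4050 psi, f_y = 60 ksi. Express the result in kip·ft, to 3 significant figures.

A_s = 7 × 0.79 = 5.53 in².
T = A_s f_y = 5.53 × 60 = 331.8 kips.
a = T/(0.85 f'_c b) = 331.8/(0.85 × 4.05 × 14.5) = 6.647 in.
M_n = T(d − a/2) = 331.8 × (28 − 3.3235) = 8187.7 kip·in = 8187.7/12 = 682.31 kip·ft.

M_n ≈ 682 kip·ft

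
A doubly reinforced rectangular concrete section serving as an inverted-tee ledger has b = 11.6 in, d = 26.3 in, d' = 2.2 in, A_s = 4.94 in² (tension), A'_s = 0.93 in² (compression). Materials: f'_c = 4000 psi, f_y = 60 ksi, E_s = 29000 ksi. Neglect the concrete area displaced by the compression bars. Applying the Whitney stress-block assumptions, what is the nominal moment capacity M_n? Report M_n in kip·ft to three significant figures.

M_n ≈ 578 kip·ft

Assume both steels yield.
a = (A_s − A'_s) f_y/(0.85 f'_c b) = (4.94 − 0.93) × 60/(0.85 × 4 × 11.6) = 6.100 in.
c = a/β₁ = 6.100/0.85 = 7.176 in; ε'_s = 0.003(c − d')/c = 0.0021 ≥ ε_y = 0.0021, so the compression steel yields.
M_n = (A_s − A'_s) f_y (d − a/2) + A'_s f_y (d − d') = 240.6 × (26.3 − 3.05) + 55.8 × (26.3 − 2.2) = 5594.0 + 1344.8 = 6938.8 kip·in = 6938.8/12 = 578.23 kip·ft.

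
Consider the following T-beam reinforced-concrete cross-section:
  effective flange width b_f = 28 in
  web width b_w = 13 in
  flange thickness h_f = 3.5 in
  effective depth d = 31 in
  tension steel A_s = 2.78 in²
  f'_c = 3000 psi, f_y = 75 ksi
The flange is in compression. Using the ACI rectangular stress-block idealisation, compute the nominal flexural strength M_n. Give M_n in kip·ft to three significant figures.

M_n ≈ 513 kip·ft

Tension: T = A_s f_y = 2.78 × 75 = 208.5 kips.
Try a within the flange: a = T/(0.85 f'_c b_f) = 208.5/(0.85 × 3 × 28) = 2.920 in.
Since a = 2.920 ≤ h_f = 3.5 in, the stress block lies entirely in the flange; analyse as a rectangular beam of width b_f.
M_n = T(d − a/2) = 208.5 × (31 − 1.46) = 6159.1 kip·in.
M_n = 6159.1/12 = 513.26 kip·ft.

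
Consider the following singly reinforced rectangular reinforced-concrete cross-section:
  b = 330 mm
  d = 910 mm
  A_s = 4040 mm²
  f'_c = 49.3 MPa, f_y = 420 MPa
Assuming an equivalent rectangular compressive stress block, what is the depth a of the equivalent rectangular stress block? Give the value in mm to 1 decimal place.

T = A_s f_y = 4040 × 420 = 1696800 N = 1696.8 kN.
Setting C = 0.85 f'_c a b equal to T: a = 1696800/(0.85 × 49.3 × 330) = 122.7 mm.

a ≈ 122.7 mm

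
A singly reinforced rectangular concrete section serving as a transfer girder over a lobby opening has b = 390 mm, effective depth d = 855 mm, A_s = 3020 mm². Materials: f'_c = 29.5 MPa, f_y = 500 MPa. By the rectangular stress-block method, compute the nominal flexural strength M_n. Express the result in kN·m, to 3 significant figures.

T = A_s f_y = 3020 × 500 = 1510000 N = 1510 kN.
From C = T: a = T/(0.85 f'_c b) = 1510000/(0.85 × 29.5 × 390) = 154.41 mm.
M_n = T(d − a/2) = 1510 kN × (855 − 77.205) mm = 1174.47 kN·m.

M_n ≈ 1170 kN·m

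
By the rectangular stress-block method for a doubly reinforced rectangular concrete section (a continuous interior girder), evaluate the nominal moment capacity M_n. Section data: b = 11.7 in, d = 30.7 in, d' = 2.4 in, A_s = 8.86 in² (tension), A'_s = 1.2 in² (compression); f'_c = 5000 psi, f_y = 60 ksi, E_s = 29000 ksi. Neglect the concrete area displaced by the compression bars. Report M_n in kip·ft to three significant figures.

M_n ≈ 1170 kip·ft

Assume both steels yield.
a = (A_s − A'_s) f_y/(0.85 f'_c b) = (8.86 − 1.2) × 60/(0.85 × 5 × 11.7) = 9.243 in.
c = a/β₁ = 9.243/0.8 = 11.554 in; ε'_s = 0.003(c − d')/c = 0.0024 ≥ ε_y = 0.0021, so the compression steel yields.
M_n = (A_s − A'_s) f_y (d − a/2) + A'_s f_y (d − d') = 459.6 × (30.7 − 4.6215) + 72 × (30.7 − 2.4) = 11985.7 + 2037.6 = 14023.3 kip·in = 14023.3/12 = 1168.61 kip·ft.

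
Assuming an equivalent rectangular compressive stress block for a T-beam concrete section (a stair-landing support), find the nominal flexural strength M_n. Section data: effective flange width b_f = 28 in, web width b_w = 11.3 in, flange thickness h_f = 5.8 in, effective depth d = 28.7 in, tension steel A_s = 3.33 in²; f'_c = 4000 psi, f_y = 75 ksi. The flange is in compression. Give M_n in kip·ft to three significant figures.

M_n ≈ 570 kip·ft

Tension: T = A_s f_y = 3.33 × 75 = 249.75 kips.
Try a within the flange: a = T/(0.85 f'_c b_f) = 249.75/(0.85 × 4 × 28) = 2.623 in.
Since a = 2.623 ≤ h_f = 5.8 in, the stress block lies entirely in the flange; analyse as a rectangular beam of width b_f.
M_n = T(d − a/2) = 249.75 × (28.7 − 1.3115) = 6840.3 kip·in.
M_n = 6840.3/12 = 570.03 kip·ft.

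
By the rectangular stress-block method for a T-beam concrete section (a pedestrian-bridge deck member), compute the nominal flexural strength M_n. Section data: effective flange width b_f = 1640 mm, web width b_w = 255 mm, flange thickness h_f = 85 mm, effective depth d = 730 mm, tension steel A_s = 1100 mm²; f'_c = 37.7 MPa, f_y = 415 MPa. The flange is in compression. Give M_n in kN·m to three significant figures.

M_n ≈ 331 kN·m

Tension: T = A_s f_y = 1100 × 415 = 456500 N.
Try a within the flange: a = T/(0.85 f'_c b_f) = 456500/(0.85 × 37.7 × 1640) = 8.69 mm.
Since a = 8.69 ≤ h_f = 85 mm, the stress block lies entirely in the flange; analyse as a rectangular beam of width b_f.
M_n = T(d − a/2) = 456500 × (730 − 4.345) = 331.26 × 10⁶ N·mm.
M_n = 331.26 kN·m.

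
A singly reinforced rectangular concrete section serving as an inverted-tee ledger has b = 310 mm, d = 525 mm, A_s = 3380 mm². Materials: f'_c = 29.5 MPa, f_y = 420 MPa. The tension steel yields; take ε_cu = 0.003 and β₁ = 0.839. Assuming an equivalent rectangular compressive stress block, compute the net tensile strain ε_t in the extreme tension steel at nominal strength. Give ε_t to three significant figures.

a = A_s f_y/(0.85 f'_c b) = 182.63 mm.
β₁ = 0.839, so c = a/β₁ = 182.63/0.839 = 217.68 mm.
From the linear strain diagram with ε_cu = 0.003: ε_t = 0.003 (d − c)/c = 0.003 × (525 − 217.68)/217.68 = 0.00424.
ε_t is between 0.004 and 0.005 — transition zone.

ε_t ≈ 0.00424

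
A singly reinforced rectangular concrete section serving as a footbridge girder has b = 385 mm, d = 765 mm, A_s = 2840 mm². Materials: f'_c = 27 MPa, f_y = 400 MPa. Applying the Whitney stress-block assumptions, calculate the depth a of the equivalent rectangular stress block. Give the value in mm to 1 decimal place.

T = A_s f_y = 2840 × 400 = 1136000 N = 1136 kN.
Setting C = 0.85 f'_c a b equal to T: a = 1136000/(0.85 × 27 × 385) = 128.6 mm.

a ≈ 128.6 mm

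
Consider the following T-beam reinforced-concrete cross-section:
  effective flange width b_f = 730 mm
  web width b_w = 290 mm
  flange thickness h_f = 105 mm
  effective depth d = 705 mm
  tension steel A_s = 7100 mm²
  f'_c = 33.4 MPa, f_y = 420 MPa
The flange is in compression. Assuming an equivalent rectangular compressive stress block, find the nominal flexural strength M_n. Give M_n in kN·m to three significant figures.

Tension: T = A_s f_y = 7100 × 420 = 2982000 N.
Try a within the flange: a = T/(0.85 f'_c b_f) = 2982000/(0.85 × 33.4 × 730) = 143.89 mm.
a = 143.89 > h_f = 105 mm: the block extends into the web. Split into flange-overhang and web parts.
C_f = 0.85 f'_c (b_f − b_w) h_f = 0.85 × 33.4 × (730 − 290) × 105 = 1311618 N.
Remaining web compression depth: a_w = (T − C_f)/(0.85 f'_c b_w) = (2982000 − 1311618)/(0.85 × 33.4 × 290) = 202.89 mm.
M_n = C_f(d − h_f/2) + (T − C_f)(d − a_w/2) = 1311618 × (705 − 52.5) + 1670382 × (705 − 101.445) = 855.83 + 1008.17 = 1864.00 × 10⁶ N·mm.
M_n = 1864.00 kN·m.

M_n ≈ 1860 kN·m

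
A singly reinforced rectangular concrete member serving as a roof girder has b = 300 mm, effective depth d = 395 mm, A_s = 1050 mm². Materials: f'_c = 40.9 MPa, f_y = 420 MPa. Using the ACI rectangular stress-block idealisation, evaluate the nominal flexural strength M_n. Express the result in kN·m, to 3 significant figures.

T = A_s f_y = 1050 × 420 = 441000 N = 441 kN.
From C = T: a = T/(0.85 f'_c b) = 441000/(0.85 × 40.9 × 300) = 42.28 mm.
M_n = T(d − a/2) = 441 kN × (395 − 21.14) mm = 164.87 kN·m.

M_n ≈ 165 kN·m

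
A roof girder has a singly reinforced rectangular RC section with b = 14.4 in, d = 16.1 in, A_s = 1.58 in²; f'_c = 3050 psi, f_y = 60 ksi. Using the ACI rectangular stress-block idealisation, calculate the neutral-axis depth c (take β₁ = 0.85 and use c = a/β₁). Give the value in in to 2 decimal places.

c ≈ 2.99 in

T = A_s f_y = 1.58 × 60 = 94.8 kips.
a = T/(0.85 f'_c b) = 94.8/(0.85 × 3.05 × 14.4) = 2.5394 in.
With β₁ = 0.85, c = a/β₁ = 2.5394/0.85 = 2.99 in.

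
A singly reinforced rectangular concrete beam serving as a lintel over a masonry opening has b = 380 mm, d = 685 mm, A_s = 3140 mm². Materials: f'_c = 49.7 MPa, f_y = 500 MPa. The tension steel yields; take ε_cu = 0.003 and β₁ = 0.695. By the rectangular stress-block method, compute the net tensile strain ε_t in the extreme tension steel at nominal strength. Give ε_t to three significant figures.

a = A_s f_y/(0.85 f'_c b) = 97.80 mm.
β₁ = 0.695, so c = a/β₁ = 97.80/0.695 = 140.72 mm.
From the linear strain diagram with ε_cu = 0.003: ε_t = 0.003 (d − c)/c = 0.003 × (685 − 140.72)/140.72 = 0.0116.
Since ε_t ≥ 0.005, the section is tension-controlled.

ε_t ≈ 0.0116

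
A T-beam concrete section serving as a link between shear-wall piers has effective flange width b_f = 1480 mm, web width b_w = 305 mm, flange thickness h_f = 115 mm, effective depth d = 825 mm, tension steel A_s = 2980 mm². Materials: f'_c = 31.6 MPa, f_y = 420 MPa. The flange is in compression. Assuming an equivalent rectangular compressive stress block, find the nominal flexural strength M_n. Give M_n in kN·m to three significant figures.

M_n ≈ 1010 kN·m

Tension: T = A_s f_y = 2980 × 420 = 1251600 N.
Try a within the flange: a = T/(0.85 f'_c b_f) = 1251600/(0.85 × 31.6 × 1480) = 31.48 mm.
Since a = 31.48 ≤ h_f = 115 mm, the stress block lies entirely in the flange; analyse as a rectangular beam of width b_f.
M_n = T(d − a/2) = 1251600 × (825 − 15.74) = 1012.87 × 10⁶ N·mm.
M_n = 1012.87 kN·m.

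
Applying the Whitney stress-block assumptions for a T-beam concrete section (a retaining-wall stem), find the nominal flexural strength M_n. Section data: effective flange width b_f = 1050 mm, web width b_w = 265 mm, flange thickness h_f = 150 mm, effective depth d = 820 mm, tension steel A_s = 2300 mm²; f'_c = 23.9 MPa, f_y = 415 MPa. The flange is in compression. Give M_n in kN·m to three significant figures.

Tension: T = A_s f_y = 2300 × 415 = 954500 N.
Try a within the flange: a = T/(0.85 f'_c b_f) = 954500/(0.85 × 23.9 × 1050) = 44.75 mm.
Since a = 44.75 ≤ h_f = 150 mm, the stress block lies entirely in the flange; analyse as a rectangular beam of width b_f.
M_n = T(d − a/2) = 954500 × (820 − 22.375) = 761.33 × 10⁶ N·mm.
M_n = 761.33 kN·m.

M_n ≈ 761 kN·m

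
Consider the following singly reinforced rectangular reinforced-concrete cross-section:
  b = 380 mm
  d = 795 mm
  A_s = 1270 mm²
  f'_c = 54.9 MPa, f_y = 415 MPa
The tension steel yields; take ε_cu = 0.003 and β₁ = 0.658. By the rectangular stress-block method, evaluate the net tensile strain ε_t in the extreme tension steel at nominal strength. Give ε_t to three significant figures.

ε_t ≈ 0.0498

a = A_s f_y/(0.85 f'_c b) = 29.72 mm.
β₁ = 0.658, so c = a/β₁ = 29.72/0.658 = 45.17 mm.
From the linear strain diagram with ε_cu = 0.003: ε_t = 0.003 (d − c)/c = 0.003 × (795 − 45.17)/45.17 = 0.0498.
Since ε_t ≥ 0.005, the section is tension-controlled.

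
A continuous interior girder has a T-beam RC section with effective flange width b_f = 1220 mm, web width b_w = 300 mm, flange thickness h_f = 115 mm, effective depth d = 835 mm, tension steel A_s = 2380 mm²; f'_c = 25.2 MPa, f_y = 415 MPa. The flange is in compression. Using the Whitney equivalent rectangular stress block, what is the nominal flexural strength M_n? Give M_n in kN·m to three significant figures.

Tension: T = A_s f_y = 2380 × 415 = 987700 N.
Try a within the flange: a = T/(0.85 f'_c b_f) = 987700/(0.85 × 25.2 × 1220) = 37.80 mm.
Since a = 37.80 ≤ h_f = 115 mm, the stress block lies entirely in the flange; analyse as a rectangular beam of width b_f.
M_n = T(d − a/2) = 987700 × (835 − 18.9) = 806.06 × 10⁶ N·mm.
M_n = 806.06 kN·m.

M_n ≈ 806 kN·m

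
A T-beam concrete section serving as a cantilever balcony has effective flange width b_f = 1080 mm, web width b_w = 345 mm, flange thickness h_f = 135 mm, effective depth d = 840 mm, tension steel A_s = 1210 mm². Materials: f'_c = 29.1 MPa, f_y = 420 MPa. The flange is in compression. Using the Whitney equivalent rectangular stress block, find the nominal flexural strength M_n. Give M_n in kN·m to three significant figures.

Tension: T = A_s f_y = 1210 × 420 = 508200 N.
Try a within the flange: a = T/(0.85 f'_c b_f) = 508200/(0.85 × 29.1 × 1080) = 19.02 mm.
Since a = 19.02 ≤ h_f = 135 mm, the stress block lies entirely in the flange; analyse as a rectangular beam of width b_f.
M_n = T(d − a/2) = 508200 × (840 − 9.51) = 422.06 × 10⁶ N·mm.
M_n = 422.06 kN·m.

M_n ≈ 422 kN·m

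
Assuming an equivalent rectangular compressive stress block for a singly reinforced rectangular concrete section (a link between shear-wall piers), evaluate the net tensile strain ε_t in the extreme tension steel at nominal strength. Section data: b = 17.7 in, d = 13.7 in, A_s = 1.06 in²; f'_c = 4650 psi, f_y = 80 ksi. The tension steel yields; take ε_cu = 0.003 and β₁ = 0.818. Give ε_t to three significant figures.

a = A_s f_y/(0.85 f'_c b) = 1.212 in.
β₁ = 0.818, so c = a/β₁ = 1.212/0.818 = 1.482 in.
From the linear strain diagram with ε_cu = 0.003: ε_t = 0.003 (d − c)/c = 0.003 × (13.7 − 1.482)/1.482 = 0.0247.
Since ε_t ≥ 0.005, the section is tension-controlled.

ε_t ≈ 0.0247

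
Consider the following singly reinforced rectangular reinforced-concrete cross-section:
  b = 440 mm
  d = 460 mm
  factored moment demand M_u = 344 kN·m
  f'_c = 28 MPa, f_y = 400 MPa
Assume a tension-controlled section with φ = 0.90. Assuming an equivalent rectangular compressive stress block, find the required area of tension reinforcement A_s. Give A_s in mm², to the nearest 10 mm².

A_s ≈ 2300 mm²

M_n = M_u/φ = 344/0.90 = 382.222 kN·m.
With M_n = 0.85 f'_c a b (d − a/2), solve the quadratic for a:
a = d − √(d² − 2M_n/(0.85 f'_c b)) = 460 − √(460² − 2 × 382.222×10⁶/(0.85 × 28 × 440)) = 87.71 mm.
A_s = 0.85 f'_c a b / f_y = 0.85 × 28 × 87.71 × 440 / 400 = 2296.2 mm².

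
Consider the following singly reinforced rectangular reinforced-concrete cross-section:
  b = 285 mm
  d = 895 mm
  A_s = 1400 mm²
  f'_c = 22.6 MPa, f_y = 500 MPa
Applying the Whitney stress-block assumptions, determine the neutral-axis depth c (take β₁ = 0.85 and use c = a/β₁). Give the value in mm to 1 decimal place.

c ≈ 150.4 mm

T = A_s f_y = 1400 × 500 = 700000 N = 700 kN.
Setting C = 0.85 f'_c a b equal to T: a = 700000/(0.85 × 22.6 × 285) = 127.857 mm.
With β₁ = 0.85, c = a/β₁ = 127.857/0.85 = 150.4 mm.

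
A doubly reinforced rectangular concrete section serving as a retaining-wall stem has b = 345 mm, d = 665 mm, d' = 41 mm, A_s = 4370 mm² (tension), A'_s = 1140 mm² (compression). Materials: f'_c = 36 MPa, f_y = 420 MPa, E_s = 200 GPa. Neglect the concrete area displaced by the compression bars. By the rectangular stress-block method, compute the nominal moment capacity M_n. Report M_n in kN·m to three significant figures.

M_n ≈ 1110 kN·m

Assume both tension and compression steel yield.
Net tension couple steel: A_s − A'_s = 3230 mm².
a = (A_s − A'_s) f_y / (0.85 f'_c b) = 1356600/(0.85 × 36 × 345) = 128.50 mm.
c = a/β₁ = 128.50/0.793 = 162.04 mm; ε'_s = 0.003(c − d')/c = 0.0022 ≥ f_y/E_s = 0.0021, so compression steel does yield.
M_n = (A_s − A'_s) f_y (d − a/2) + A'_s f_y (d − d') = [1356600 × (665 − 64.25) + 478800 × (665 − 41)] × 10⁻⁶ = 814.98 + 298.77 = 1113.75 kN·m.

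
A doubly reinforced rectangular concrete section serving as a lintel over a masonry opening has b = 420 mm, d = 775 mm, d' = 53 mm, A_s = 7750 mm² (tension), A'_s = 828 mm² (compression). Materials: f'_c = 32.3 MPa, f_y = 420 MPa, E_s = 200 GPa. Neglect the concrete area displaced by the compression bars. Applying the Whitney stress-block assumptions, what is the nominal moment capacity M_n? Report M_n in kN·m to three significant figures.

Assume both tension and compression steel yield.
Net tension couple steel: A_s − A'_s = 6922 mm².
a = (A_s − A'_s) f_y / (0.85 f'_c b) = 2907240/(0.85 × 32.3 × 420) = 252.12 mm.
c = a/β₁ = 252.12/0.819 = 307.84 mm; ε'_s = 0.003(c − d')/c = 0.0025 ≥ f_y/E_s = 0.0021, so compression steel does yield.
M_n = (A_s − A'_s) f_y (d − a/2) + A'_s f_y (d − d') = [2907240 × (775 − 126.06) + 347760 × (775 − 53)] × 10⁻⁶ = 1886.62 + 251.08 = 2137.70 kN·m.

M_n ≈ 2140 kN·m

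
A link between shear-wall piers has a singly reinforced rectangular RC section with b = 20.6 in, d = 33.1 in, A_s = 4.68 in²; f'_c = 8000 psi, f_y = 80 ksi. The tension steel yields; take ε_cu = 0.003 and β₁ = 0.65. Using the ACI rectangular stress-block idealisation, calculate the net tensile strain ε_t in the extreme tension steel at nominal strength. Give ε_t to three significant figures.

ε_t ≈ 0.0211

a = A_s f_y/(0.85 f'_c b) = 2.673 in.
β₁ = 0.65, so c = a/β₁ = 2.673/0.65 = 4.112 in.
From the linear strain diagram with ε_cu = 0.003: ε_t = 0.003 (d − c)/c = 0.003 × (33.1 − 4.112)/4.112 = 0.0211.
Since ε_t ≥ 0.005, the section is tension-controlled.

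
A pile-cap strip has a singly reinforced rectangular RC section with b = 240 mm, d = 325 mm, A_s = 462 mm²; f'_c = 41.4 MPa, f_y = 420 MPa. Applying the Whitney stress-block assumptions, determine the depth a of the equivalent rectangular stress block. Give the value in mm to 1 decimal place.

a ≈ 23.0 mm

T = A_s f_y = 462 × 420 = 194040 N = 194.04 kN.
Setting C = 0.85 f'_c a b equal to T: a = 194040/(0.85 × 41.4 × 240) = 23.0 mm.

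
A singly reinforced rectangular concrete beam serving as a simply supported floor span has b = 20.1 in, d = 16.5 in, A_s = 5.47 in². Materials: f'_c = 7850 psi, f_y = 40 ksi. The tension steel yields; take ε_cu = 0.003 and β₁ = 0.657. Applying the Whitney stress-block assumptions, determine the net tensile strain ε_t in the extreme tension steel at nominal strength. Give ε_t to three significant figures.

ε_t ≈ 0.0169

a = A_s f_y/(0.85 f'_c b) = 1.631 in.
β₁ = 0.657, so c = a/β₁ = 1.631/0.657 = 2.482 in.
From the linear strain diagram with ε_cu = 0.003: ε_t = 0.003 (d − c)/c = 0.003 × (16.5 − 2.482)/2.482 = 0.0169.
Since ε_t ≥ 0.005, the section is tension-controlled.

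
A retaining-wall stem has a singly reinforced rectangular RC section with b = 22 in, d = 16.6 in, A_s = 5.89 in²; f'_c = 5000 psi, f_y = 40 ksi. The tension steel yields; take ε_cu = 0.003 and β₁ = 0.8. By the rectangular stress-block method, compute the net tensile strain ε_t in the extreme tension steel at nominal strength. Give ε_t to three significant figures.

ε_t ≈ 0.0128

a = A_s f_y/(0.85 f'_c b) = 2.520 in.
β₁ = 0.8, so c = a/β₁ = 2.520/0.8 = 3.150 in.
From the linear strain diagram with ε_cu = 0.003: ε_t = 0.003 (d − c)/c = 0.003 × (16.6 − 3.150)/3.150 = 0.0128.
Since ε_t ≥ 0.005, the section is tension-controlled.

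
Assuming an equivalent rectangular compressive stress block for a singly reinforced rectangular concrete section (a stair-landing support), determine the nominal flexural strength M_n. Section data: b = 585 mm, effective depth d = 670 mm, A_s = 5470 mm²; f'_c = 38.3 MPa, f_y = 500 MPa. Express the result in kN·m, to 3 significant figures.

M_n ≈ 1640 kN·m

T = A_s f_y = 5470 × 500 = 2735000 N = 2735 kN.
From C = T: a = T/(0.85 f'_c b) = 2735000/(0.85 × 38.3 × 585) = 143.61 mm.
M_n = T(d − a/2) = 2735 kN × (670 − 71.805) mm = 1636.06 kN·m.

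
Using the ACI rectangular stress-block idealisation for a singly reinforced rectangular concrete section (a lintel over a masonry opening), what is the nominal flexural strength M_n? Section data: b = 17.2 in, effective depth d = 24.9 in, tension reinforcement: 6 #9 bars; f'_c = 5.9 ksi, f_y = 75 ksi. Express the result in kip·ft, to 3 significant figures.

M_n ≈ 836 kip·ft

A_s = 6 × 1 = 6 in².
T = A_s f_y = 6 × 75 = 450 kips.
a = T/(0.85 f'_c b) = 450/(0.85 × 5.9 × 17.2) = 5.217 in.
M_n = T(d − a/2) = 450 × (24.9 − 2.6085) = 10031.2 kip·in = 10031.2/12 = 835.93 kip·ft.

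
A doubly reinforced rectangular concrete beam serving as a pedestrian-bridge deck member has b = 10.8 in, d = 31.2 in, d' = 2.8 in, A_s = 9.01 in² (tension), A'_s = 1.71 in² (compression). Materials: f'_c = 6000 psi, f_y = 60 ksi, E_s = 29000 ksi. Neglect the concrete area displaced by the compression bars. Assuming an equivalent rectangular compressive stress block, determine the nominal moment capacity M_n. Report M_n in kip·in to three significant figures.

Assume both steels yield.
a = (A_s − A'_s) f_y/(0.85 f'_c b) = (9.01 − 1.71) × 60/(0.85 × 6 × 10.8) = 7.952 in.
c = a/β₁ = 7.952/0.75 = 10.603 in; ε'_s = 0.003(c − d')/c = 0.0022 ≥ ε_y = 0.0021, so the compression steel yields.
M_n = (A_s − A'_s) f_y (d − a/2) + A'_s f_y (d − d') = 438 × (31.2 − 3.976) + 102.6 × (31.2 − 2.8) = 11924.1 + 2913.8 = 14837.9 kip·in.

M_n ≈ 14800 kip·in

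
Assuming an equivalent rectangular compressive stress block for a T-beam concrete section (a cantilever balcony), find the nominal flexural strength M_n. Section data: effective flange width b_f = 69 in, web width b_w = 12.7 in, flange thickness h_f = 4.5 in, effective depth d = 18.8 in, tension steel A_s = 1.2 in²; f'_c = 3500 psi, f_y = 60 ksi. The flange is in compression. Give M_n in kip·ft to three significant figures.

Tension: T = A_s f_y = 1.2 × 60 = 72 kips.
Try a within the flange: a = T/(0.85 f'_c b_f) = 72/(0.85 × 3.5 × 69) = 0.351 in.
Since a = 0.351 ≤ h_f = 4.5 in, the stress block lies entirely in the flange; analyse as a rectangular beam of width b_f.
M_n = T(d − a/2) = 72 × (18.8 − 0.1755) = 1341.0 kip·in.
M_n = 1341.0/12 = 111.75 kip·ft.

M_n ≈ 112 kip·ft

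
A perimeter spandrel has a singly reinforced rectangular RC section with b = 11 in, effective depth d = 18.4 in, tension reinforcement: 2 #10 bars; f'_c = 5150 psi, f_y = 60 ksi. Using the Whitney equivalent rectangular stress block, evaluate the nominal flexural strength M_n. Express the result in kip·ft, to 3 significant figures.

A_s = 2 × 1.27 = 2.54 in².
T = A_s f_y = 2.54 × 60 = 152.4 kips.
a = T/(0.85 f'_c b) = 152.4/(0.85 × 5.15 × 11) = 3.165 in.
M_n = T(d − a/2) = 152.4 × (18.4 − 1.5825) = 2563.0 kip·in = 2563.0/12 = 213.58 kip·ft.

M_n ≈ 214 kip·ft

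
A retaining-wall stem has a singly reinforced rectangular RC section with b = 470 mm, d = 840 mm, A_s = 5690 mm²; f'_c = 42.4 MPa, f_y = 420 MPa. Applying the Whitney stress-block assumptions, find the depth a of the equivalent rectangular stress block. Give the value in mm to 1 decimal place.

T = A_s f_y = 5690 × 420 = 2389800 N = 2389.8 kN.
Setting C = 0.85 f'_c a b equal to T: a = 2389800/(0.85 × 42.4 × 470) = 141.1 mm.

a ≈ 141.1 mm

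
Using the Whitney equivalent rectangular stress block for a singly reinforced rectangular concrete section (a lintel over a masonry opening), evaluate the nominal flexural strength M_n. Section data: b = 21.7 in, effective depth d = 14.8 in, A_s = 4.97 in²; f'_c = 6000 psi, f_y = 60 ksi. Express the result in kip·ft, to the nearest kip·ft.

T = A_s f_y = 4.97 × 60 = 298.2 kips.
a = T/(0.85 f'_c b) = 298.2/(0.85 × 6 × 21.7) = 2.694 in.
M_n = T(d − a/2) = 298.2 × (14.8 − 1.347) = 4011.7 kip·in = 4011.7/12 = 334.31 kip·ft.

M_n ≈ 334 kip·ft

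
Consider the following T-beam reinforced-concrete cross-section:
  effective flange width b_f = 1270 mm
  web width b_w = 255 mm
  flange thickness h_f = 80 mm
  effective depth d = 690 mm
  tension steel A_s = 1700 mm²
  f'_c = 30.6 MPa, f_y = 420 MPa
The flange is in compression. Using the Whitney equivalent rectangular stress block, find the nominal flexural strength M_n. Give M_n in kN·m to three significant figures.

M_n ≈ 485 kN·m

Tension: T = A_s f_y = 1700 × 420 = 714000 N.
Try a within the flange: a = T/(0.85 f'_c b_f) = 714000/(0.85 × 30.6 × 1270) = 21.61 mm.
Since a = 21.61 ≤ h_f = 80 mm, the stress block lies entirely in the flange; analyse as a rectangular beam of width b_f.
M_n = T(d − a/2) = 714000 × (690 − 10.805) = 484.95 × 10⁶ N·mm.
M_n = 484.95 kN·m.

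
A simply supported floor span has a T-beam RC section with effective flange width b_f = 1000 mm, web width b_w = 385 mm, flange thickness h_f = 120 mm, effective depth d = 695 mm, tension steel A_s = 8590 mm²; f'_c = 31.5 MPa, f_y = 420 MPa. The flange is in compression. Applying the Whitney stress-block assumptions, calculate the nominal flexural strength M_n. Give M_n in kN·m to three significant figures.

M_n ≈ 2260 kN·m

Tension: T = A_s f_y = 8590 × 420 = 3607800 N.
Try a within the flange: a = T/(0.85 f'_c b_f) = 3607800/(0.85 × 31.5 × 1000) = 134.75 mm.
a = 134.75 > h_f = 120 mm: the block extends into the web. Split into flange-overhang and web parts.
C_f = 0.85 f'_c (b_f − b_w) h_f = 0.85 × 31.5 × (1000 − 385) × 120 = 1975995 N.
Remaining web compression depth: a_w = (T − C_f)/(0.85 f'_c b_w) = (3607800 − 1975995)/(0.85 × 31.5 × 385) = 158.30 mm.
M_n = C_f(d − h_f/2) + (T − C_f)(d − a_w/2) = 1975995 × (695 − 60) + 1631805 × (695 − 79.15) = 1254.76 + 1004.95 = 2259.71 × 10⁶ N·mm.
M_n = 2259.71 kN·m.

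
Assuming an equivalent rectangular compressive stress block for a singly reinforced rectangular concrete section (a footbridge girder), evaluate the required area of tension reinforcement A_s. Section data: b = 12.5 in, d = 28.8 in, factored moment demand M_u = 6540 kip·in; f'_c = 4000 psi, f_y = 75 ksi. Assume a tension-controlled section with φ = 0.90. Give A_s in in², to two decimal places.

M_n = M_u/φ = 6540/0.90 = 7266.67 kip·in.
From M_n = 0.85 f'_c a b (d − a/2):
a = d − √(d² − 2M_n/(0.85 f'_c b)) = 28.8 − √(28.8² − 2 × 7266.67/(0.85 × 4 × 12.5)) = 6.721 in.
A_s = 0.85 f'_c a b / f_y = 0.85 × 4 × 6.721 × 12.5 / 75 = 3.809 in².

A_s ≈ 3.81 in²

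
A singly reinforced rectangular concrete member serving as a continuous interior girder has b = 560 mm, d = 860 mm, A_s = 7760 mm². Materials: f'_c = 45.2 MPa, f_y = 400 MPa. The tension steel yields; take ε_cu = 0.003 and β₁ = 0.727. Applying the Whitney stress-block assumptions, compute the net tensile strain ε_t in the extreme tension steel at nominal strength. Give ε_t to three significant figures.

a = A_s f_y/(0.85 f'_c b) = 144.27 mm.
β₁ = 0.727, so c = a/β₁ = 144.27/0.727 = 198.45 mm.
From the linear strain diagram with ε_cu = 0.003: ε_t = 0.003 (d − c)/c = 0.003 × (860 − 198.45)/198.45 = 0.0100.
Since ε_t ≥ 0.005, the section is tension-controlled.

ε_t ≈ 0.0100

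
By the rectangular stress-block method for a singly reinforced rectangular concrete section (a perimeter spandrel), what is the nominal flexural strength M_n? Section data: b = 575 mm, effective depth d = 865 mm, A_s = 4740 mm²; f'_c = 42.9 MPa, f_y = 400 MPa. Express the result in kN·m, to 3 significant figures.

T = A_s f_y = 4740 × 400 = 1896000 N = 1896 kN.
From C = T: a = T/(0.85 f'_c b) = 1896000/(0.85 × 42.9 × 575) = 90.43 mm.
M_n = T(d − a/2) = 1896 kN × (865 − 45.215) mm = 1554.31 kN·m.

M_n ≈ 1550 kN·m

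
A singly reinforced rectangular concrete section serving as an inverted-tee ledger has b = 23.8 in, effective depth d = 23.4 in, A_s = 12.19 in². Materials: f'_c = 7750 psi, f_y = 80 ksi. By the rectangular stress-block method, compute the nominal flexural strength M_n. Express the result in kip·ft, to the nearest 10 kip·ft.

T = A_s f_y = 12.19 × 80 = 975.2 kips.
a = T/(0.85 f'_c b) = 975.2/(0.85 × 7.75 × 23.8) = 6.220 in.
M_n = T(d − a/2) = 975.2 × (23.4 − 3.11) = 19786.8 kip·in = 19786.8/12 = 1648.90 kip·ft.

M_n ≈ 1650 kip·ft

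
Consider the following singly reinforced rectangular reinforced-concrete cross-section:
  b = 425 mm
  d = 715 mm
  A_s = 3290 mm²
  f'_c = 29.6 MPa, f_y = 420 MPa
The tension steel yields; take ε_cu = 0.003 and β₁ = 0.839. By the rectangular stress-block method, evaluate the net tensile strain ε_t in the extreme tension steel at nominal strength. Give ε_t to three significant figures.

ε_t ≈ 0.0109

a = A_s f_y/(0.85 f'_c b) = 129.22 mm.
β₁ = 0.839, so c = a/β₁ = 129.22/0.839 = 154.02 mm.
From the linear strain diagram with ε_cu = 0.003: ε_t = 0.003 (d − c)/c = 0.003 × (715 − 154.02)/154.02 = 0.0109.
Since ε_t ≥ 0.005, the section is tension-controlled.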